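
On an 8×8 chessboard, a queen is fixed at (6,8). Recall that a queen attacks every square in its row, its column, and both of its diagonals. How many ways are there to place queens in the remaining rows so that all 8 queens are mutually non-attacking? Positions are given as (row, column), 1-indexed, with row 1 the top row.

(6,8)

Branch on row 1: col 1 → 0; col 2 → 3; col 4 → 4; col 5 → 4; col 6 → 4; col 7 → 1.
Sum: 0 + 3 + 4 + 4 + 4 + 1 = 16.

16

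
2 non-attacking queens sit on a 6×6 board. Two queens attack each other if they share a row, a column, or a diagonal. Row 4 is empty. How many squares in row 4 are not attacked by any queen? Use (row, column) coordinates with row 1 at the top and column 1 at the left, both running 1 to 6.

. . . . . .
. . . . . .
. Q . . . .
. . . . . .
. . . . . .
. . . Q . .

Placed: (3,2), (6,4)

1

(3,2) attacks row 4 at column 2 and diagonals 1, 3.
(6,4) attacks row 4 at column 4 and diagonals 2, 6.
Attacked columns: {1, 2, 3, 4, 6}. Safe: {5}.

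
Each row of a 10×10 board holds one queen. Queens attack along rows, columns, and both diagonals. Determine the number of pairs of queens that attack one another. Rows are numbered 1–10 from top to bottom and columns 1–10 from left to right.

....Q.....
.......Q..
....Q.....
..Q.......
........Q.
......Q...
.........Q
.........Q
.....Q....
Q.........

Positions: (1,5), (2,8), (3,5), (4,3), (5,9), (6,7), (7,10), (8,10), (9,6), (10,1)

Same column: (1,5)–(3,5) (column 5); (7,10)–(8,10) (column 10).
Same diagonal: (1,5)–(5,9) (|1−5| = |5−9| = 4); (3,5)–(8,10) (|3−8| = |5−10| = 5).
Total attacking pairs: 4.

4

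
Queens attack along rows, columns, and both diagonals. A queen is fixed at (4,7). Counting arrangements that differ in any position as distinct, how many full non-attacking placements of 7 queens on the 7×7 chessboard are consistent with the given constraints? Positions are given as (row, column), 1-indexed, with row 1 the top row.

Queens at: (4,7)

6

Branch on row 1: col 1 → 1; col 2 → 2; col 3 → 0; col 5 → 1; col 6 → 2.
Sum: 1 + 2 + 0 + 1 + 2 = 6.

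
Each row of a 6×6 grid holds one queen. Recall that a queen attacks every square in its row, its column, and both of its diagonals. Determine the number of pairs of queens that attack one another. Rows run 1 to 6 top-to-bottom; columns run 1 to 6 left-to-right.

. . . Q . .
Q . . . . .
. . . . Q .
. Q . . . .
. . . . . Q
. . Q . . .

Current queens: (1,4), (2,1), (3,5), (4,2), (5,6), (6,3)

0

All columns are distinct and no two queens satisfy |Δrow| = |Δcol|, so no pair attacks.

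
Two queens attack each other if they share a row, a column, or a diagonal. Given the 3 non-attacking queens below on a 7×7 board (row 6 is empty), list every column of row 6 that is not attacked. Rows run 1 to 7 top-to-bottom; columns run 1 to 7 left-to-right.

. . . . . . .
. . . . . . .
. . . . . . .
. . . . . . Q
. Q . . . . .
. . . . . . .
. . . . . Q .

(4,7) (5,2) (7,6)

columns 4

(4,7) attacks row 6 at column 7 and diagonals 5.
(5,2) attacks row 6 at column 2 and diagonals 1, 3.
(7,6) attacks row 6 at column 6 and diagonals 5, 7.
Attacked columns: {1, 2, 3, 5, 6, 7}. Safe: {4}.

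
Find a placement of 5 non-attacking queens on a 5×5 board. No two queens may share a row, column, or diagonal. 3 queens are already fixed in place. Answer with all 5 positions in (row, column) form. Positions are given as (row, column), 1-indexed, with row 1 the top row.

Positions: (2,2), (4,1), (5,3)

Row 1: attacked by (2,2)→{1,2,3}; (4,1)→{1,4}; (5,3)→{3}. Safe: 5. Place at column 5.
Row 3: attacked by (1,5)→{3,5}; (2,2)→{1,2,3}; (4,1)→{1,2}; (5,3)→{1,3,5}. Safe: 4. Place at column 4.
Columns [5, 2, 4, 1, 3], r−c [-4, 0, -1, 3, 2], r+c [6, 4, 7, 5, 8] are all distinct, so no two queens attack.

(1,5) (2,2) (3,4) (4,1) (5,3)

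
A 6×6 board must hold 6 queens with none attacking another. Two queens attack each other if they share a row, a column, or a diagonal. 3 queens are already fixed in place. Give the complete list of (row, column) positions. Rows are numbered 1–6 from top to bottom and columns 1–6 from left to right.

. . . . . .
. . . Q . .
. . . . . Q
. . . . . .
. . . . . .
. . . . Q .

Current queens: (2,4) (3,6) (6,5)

(1,2) (2,4) (3,6) (4,1) (5,3) (6,5)

Row 1: attacked by (2,4)→{3,4,5}; (3,6)→{4,6}; (6,5)→{5}. Safe: 1, 2. Place at column 2.
Row 4: attacked by (1,2)→{2,5}; (2,4)→{2,4,6}; (3,6)→{5,6}; (6,5)→{3,5}. Safe: 1. Place at column 1.
Row 5: attacked by (1,2)→{2,6}; (2,4)→{1,4}; (3,6)→{4,6}; (4,1)→{1,2}; (6,5)→{4,5,6}. Safe: 3. Place at column 3.
Columns [2, 4, 6, 1, 3, 5], r−c [-1, -2, -3, 3, 2, 1], r+c [3, 6, 9, 5, 8, 11] are all distinct, so no two queens attack.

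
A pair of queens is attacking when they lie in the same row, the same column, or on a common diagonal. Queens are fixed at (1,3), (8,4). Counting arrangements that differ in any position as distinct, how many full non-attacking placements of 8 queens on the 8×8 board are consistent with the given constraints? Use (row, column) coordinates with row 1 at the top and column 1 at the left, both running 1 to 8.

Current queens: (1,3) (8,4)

Branch on row 2: col 1 → 0; col 5 → 0; col 6 → 3; col 7 → 0; col 8 → 0.
Sum: 0 + 0 + 3 + 0 + 0 = 3.

3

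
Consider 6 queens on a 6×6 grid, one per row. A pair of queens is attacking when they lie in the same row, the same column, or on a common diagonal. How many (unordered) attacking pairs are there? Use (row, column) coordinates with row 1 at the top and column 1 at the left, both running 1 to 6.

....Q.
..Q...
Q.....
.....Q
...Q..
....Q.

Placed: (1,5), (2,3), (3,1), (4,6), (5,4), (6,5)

2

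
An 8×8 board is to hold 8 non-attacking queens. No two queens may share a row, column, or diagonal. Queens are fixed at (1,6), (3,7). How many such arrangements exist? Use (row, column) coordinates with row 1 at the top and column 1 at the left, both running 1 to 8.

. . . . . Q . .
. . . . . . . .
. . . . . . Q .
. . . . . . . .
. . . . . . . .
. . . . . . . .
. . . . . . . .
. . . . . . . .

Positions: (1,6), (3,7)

Branch on row 2: col 1 → 0; col 2 → 2; col 3 → 3; col 4 → 2.
Sum: 0 + 2 + 3 + 2 = 7.

7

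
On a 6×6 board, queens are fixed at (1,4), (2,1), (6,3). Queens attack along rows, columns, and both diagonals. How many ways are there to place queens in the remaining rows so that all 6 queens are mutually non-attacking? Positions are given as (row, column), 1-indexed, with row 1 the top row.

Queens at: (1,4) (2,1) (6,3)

1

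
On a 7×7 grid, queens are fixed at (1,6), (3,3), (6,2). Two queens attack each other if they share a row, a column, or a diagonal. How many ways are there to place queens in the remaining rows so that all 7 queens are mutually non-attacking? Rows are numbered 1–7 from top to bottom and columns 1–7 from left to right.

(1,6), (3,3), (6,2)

Branch on row 2: col 1 → 1.
Sum: 1 = 1.

1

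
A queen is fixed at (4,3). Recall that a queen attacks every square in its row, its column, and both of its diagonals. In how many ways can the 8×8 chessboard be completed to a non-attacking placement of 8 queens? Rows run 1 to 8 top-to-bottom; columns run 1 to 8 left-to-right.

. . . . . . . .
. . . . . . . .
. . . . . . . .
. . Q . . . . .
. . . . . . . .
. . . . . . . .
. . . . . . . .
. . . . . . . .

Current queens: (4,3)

Branch on row 1: col 1 → 1; col 2 → 1; col 4 → 6; col 5 → 1; col 7 → 1; col 8 → 2.
Sum: 1 + 1 + 6 + 1 + 1 + 2 = 12.

12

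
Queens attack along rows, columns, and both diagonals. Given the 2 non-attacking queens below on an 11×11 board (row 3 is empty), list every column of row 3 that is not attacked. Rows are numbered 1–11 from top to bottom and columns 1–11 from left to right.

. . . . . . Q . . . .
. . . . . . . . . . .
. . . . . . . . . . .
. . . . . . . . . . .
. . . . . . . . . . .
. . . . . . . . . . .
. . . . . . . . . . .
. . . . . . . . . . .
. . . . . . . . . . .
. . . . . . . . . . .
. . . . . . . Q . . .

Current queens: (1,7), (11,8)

columns 1, 2, 3, 4, 6, 10, 11

(1,7) attacks row 3 at column 7 and diagonals 5, 9.
(11,8) attacks row 3 at column 8.
Attacked columns: {5, 7, 8, 9}. Safe: {1, 2, 3, 4, 6, 10, 11}.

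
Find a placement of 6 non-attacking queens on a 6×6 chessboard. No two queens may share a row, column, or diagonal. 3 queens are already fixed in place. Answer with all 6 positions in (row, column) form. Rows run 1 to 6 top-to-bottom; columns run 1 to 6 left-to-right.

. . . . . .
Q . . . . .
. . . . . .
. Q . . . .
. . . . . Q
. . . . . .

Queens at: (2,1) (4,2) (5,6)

(1,4) (2,1) (3,5) (4,2) (5,6) (6,3)

Row 1: attacked by (2,1)→{1,2}; (4,2)→{2,5}; (5,6)→{2,6}. Safe: 3, 4. Place at column 4.
Row 3: attacked by (1,4)→{2,4,6}; (2,1)→{1,2}; (4,2)→{1,2,3}; (5,6)→{4,6}. Safe: 5. Place at column 5.
Row 6: attacked by (1,4)→{4}; (2,1)→{1,5}; (3,5)→{2,5}; (4,2)→{2,4}; (5,6)→{5,6}. Safe: 3. Place at column 3.
Columns [4, 1, 5, 2, 6, 3], r−c [-3, 1, -2, 2, -1, 3], r+c [5, 3, 8, 6, 11, 9] are all distinct, so no two queens attack.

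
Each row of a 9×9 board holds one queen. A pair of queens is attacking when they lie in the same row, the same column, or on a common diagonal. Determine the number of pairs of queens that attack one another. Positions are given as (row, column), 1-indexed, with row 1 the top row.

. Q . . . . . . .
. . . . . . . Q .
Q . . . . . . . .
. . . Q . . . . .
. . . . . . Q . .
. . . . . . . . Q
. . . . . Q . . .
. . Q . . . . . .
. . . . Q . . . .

0

All columns are distinct and no two queens satisfy |Δrow| = |Δcol|, so no pair attacks.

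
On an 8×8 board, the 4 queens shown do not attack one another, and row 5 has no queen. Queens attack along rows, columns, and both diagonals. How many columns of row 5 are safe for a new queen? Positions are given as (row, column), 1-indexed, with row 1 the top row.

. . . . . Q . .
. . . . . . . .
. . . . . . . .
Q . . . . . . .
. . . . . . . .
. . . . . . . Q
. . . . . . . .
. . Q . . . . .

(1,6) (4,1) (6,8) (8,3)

2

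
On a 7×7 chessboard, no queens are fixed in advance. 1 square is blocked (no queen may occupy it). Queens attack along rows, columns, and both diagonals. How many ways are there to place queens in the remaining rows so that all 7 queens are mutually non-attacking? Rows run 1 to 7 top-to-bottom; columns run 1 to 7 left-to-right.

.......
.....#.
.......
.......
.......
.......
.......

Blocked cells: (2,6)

36

Branch on row 1: col 1 → 3; col 2 → 6; col 3 → 5; col 4 → 5; col 5 → 6; col 6 → 7; col 7 → 4.
Sum: 3 + 6 + 5 + 5 + 6 + 7 + 4 = 36.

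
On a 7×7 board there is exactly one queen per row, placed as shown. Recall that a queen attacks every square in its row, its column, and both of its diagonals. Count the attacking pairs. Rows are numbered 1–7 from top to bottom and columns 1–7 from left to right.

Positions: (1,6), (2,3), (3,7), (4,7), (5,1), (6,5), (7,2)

2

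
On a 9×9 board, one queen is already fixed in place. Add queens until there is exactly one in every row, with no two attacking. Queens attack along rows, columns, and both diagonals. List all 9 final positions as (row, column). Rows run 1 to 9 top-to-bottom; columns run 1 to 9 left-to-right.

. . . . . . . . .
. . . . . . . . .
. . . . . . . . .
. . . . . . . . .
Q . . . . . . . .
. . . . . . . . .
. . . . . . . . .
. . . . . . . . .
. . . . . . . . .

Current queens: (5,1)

Row 1: attacked by (5,1)→{1,5}. Safe: 2, 3, 4, 6, 7, 8, 9. Place at column 6.
Row 2: attacked by (1,6)→{5,6,7}; (5,1)→{1,4}. Safe: 2, 3, 8, 9. Place at column 3.
Row 3: attacked by (1,6)→{4,6,8}; (2,3)→{2,3,4}; (5,1)→{1,3}. Safe: 5, 7, 9. Place at column 9.
Row 4: attacked by (1,6)→{3,6,9}; (2,3)→{1,3,5}; (3,9)→{8,9}; (5,1)→{1,2}. Safe: 4, 7. Place at column 4.
Row 6: attacked by (1,6)→{1,6}; (2,3)→{3,7}; (3,9)→{6,9}; (4,4)→{2,4,6}; (5,1)→{1,2}. Safe: 5, 8. Place at column 8.
Row 7: attacked by (1,6)→{6}; (2,3)→{3,8}; (3,9)→{5,9}; (4,4)→{1,4,7}; (5,1)→{1,3}; (6,8)→{7,8,9}. Safe: 2. Place at column 2.
Row 8: attacked by (1,6)→{6}; (2,3)→{3,9}; (3,9)→{4,9}; (4,4)→{4,8}; (5,1)→{1,4}; (6,8)→{6,8}; (7,2)→{1,2,3}. Safe: 5, 7. Place at column 5.
Row 9: attacked by (1,6)→{6}; (2,3)→{3}; (3,9)→{3,9}; (4,4)→{4,9}; (5,1)→{1,5}; (6,8)→{5,8}; (7,2)→{2,4}; (8,5)→{4,5,6}. Safe: 7. Place at column 7.
Columns [6, 3, 9, 4, 1, 8, 2, 5, 7], r−c [-5, -1, -6, 0, 4, -2, 5, 3, 2], r+c [7, 5, 12, 8, 6, 14, 9, 13, 16] are all distinct, so no two queens attack.

(1,6) (2,3) (3,9) (4,4) (5,1) (6,8) (7,2) (8,5) (9,7)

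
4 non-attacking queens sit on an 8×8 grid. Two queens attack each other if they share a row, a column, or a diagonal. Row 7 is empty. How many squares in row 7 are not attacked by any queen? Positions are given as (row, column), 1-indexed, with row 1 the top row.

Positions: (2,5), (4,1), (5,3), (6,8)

(2,5) attacks row 7 at column 5.
(4,1) attacks row 7 at column 1 and diagonals 4.
(5,3) attacks row 7 at column 3 and diagonals 1, 5.
(6,8) attacks row 7 at column 8 and diagonals 7.
Attacked columns: {1, 3, 4, 5, 7, 8}. Safe: {2, 6}.

2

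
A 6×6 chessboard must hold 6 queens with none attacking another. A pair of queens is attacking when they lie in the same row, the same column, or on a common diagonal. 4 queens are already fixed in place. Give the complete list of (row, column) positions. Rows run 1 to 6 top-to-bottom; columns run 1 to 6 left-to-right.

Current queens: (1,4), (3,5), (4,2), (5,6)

Row 2: attacked by (1,4)→{3,4,5}; (3,5)→{4,5,6}; (4,2)→{2,4}; (5,6)→{3,6}. Safe: 1. Place at column 1.
Row 6: attacked by (1,4)→{4}; (2,1)→{1,5}; (3,5)→{2,5}; (4,2)→{2,4}; (5,6)→{5,6}. Safe: 3. Place at column 3.
Columns [4, 1, 5, 2, 6, 3], r−c [-3, 1, -2, 2, -1, 3], r+c [5, 3, 8, 6, 11, 9] are all distinct, so no two queens attack.

(1,4) (2,1) (3,5) (4,2) (5,6) (6,3)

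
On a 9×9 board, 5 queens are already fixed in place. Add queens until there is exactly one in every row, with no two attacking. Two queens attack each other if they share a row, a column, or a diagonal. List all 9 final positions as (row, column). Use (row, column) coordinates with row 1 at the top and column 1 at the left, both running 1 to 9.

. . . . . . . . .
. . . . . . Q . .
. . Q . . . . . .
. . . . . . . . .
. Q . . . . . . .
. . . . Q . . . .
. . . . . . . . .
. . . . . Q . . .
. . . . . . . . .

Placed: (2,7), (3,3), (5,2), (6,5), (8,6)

(1,9) (2,7) (3,3) (4,8) (5,2) (6,5) (7,1) (8,6) (9,4)

Row 1: attacked by (2,7)→{6,7,8}; (3,3)→{1,3,5}; (5,2)→{2,6}; (6,5)→{5}; (8,6)→{6}. Safe: 4, 9. Place at column 9.
Row 4: attacked by (1,9)→{6,9}; (2,7)→{5,7,9}; (3,3)→{2,3,4}; (5,2)→{1,2,3}; (6,5)→{3,5,7}; (8,6)→{2,6}. Safe: 8. Place at column 8.
Row 7: attacked by (1,9)→{3,9}; (2,7)→{2,7}; (3,3)→{3,7}; (4,8)→{5,8}; (5,2)→{2,4}; (6,5)→{4,5,6}; (8,6)→{5,6,7}. Safe: 1. Place at column 1.
Row 9: attacked by (1,9)→{1,9}; (2,7)→{7}; (3,3)→{3,9}; (4,8)→{3,8}; (5,2)→{2,6}; (6,5)→{2,5,8}; (7,1)→{1,3}; (8,6)→{5,6,7}. Safe: 4. Place at column 4.
Columns [9, 7, 3, 8, 2, 5, 1, 6, 4], r−c [-8, -5, 0, -4, 3, 1, 6, 2, 5], r+c [10, 9, 6, 12, 7, 11, 8, 14, 13] are all distinct, so no two queens attack.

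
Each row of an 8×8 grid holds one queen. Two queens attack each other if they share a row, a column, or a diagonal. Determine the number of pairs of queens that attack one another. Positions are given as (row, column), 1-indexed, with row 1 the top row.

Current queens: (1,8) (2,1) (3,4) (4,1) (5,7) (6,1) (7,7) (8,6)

6

Same column: (2,1)–(4,1) (column 1); (2,1)–(6,1) (column 1); (4,1)–(6,1) (column 1); (5,7)–(7,7) (column 7).
Same diagonal: (3,4)–(6,1) (|3−6| = |4−1| = 3); (7,7)–(8,6) (|7−8| = |7−6| = 1).
Total attacking pairs: 6.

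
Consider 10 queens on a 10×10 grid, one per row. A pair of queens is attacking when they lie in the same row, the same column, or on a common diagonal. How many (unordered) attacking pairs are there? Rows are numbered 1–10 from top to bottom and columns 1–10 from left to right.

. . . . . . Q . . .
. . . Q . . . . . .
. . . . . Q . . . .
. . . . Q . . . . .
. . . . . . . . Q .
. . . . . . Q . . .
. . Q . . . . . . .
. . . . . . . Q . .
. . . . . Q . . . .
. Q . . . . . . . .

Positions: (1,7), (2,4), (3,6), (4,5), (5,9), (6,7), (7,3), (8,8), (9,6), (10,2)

4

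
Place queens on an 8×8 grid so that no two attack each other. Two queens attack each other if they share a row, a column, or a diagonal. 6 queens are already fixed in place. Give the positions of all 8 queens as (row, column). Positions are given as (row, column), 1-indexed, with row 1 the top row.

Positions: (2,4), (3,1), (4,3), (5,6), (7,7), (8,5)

(1,8) (2,4) (3,1) (4,3) (5,6) (6,2) (7,7) (8,5)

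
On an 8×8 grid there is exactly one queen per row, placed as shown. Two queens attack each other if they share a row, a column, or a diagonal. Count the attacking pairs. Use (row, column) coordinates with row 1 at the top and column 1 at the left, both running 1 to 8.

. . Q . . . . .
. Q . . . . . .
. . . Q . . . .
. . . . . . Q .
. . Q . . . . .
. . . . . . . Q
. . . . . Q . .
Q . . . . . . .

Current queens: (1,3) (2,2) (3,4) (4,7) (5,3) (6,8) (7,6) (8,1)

Same column: (1,3)–(5,3) (column 3).
Same diagonal: (1,3)–(2,2) (|1−2| = |3−2| = 1); (1,3)–(6,8) (|1−6| = |3−8| = 5).
Total attacking pairs: 3.

3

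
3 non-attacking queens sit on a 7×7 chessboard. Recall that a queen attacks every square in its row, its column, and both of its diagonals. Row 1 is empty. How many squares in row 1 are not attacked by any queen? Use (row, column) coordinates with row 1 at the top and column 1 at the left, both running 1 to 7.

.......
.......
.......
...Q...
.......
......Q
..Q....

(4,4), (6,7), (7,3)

2

(4,4) attacks row 1 at column 4 and diagonals 1, 7.
(6,7) attacks row 1 at column 7 and diagonals 2.
(7,3) attacks row 1 at column 3.
Attacked columns: {1, 2, 3, 4, 7}. Safe: {5, 6}.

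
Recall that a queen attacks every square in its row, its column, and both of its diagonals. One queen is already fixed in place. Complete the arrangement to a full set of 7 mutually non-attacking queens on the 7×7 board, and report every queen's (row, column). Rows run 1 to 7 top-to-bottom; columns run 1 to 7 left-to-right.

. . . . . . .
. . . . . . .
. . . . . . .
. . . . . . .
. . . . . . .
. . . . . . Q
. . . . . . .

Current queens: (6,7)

Row 1: attacked by (6,7)→{2,7}. Safe: 1, 3, 4, 5, 6. Place at column 6.
Row 2: attacked by (1,6)→{5,6,7}; (6,7)→{3,7}. Safe: 1, 2, 4. Place at column 2.
Row 3: attacked by (1,6)→{4,6}; (2,2)→{1,2,3}; (6,7)→{4,7}. Safe: 5. Place at column 5.
Row 4: attacked by (1,6)→{3,6}; (2,2)→{2,4}; (3,5)→{4,5,6}; (6,7)→{5,7}. Safe: 1. Place at column 1.
Row 5: attacked by (1,6)→{2,6}; (2,2)→{2,5}; (3,5)→{3,5,7}; (4,1)→{1,2}; (6,7)→{6,7}. Safe: 4. Place at column 4.
Row 7: attacked by (1,6)→{6}; (2,2)→{2,7}; (3,5)→{1,5}; (4,1)→{1,4}; (5,4)→{2,4,6}; (6,7)→{6,7}. Safe: 3. Place at column 3.
Columns [6, 2, 5, 1, 4, 7, 3], r−c [-5, 0, -2, 3, 1, -1, 4], r+c [7, 4, 8, 5, 9, 13, 10] are all distinct, so no two queens attack.

(1,6) (2,2) (3,5) (4,1) (5,4) (6,7) (7,3)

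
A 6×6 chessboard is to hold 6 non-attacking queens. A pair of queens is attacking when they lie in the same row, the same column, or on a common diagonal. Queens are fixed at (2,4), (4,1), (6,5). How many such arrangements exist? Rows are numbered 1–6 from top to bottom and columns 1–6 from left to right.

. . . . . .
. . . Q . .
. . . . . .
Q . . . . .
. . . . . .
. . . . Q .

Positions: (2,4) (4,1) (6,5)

1

Branch on row 1: col 2 → 1; col 6 → 0.
Sum: 1 + 0 = 1.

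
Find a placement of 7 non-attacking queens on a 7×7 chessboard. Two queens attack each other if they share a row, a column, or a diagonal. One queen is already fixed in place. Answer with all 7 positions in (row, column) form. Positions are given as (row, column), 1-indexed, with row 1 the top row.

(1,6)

Row 2: attacked by (1,6)→{5,6,7}. Safe: 1, 2, 3, 4. Place at column 4.
Row 3: attacked by (1,6)→{4,6}; (2,4)→{3,4,5}. Safe: 1, 2, 7. Place at column 7.
Row 4: attacked by (1,6)→{3,6}; (2,4)→{2,4,6}; (3,7)→{6,7}. Safe: 1, 5. Place at column 1.
Row 5: attacked by (1,6)→{2,6}; (2,4)→{1,4,7}; (3,7)→{5,7}; (4,1)→{1,2}. Safe: 3. Place at column 3.
Row 6: attacked by (1,6)→{1,6}; (2,4)→{4}; (3,7)→{4,7}; (4,1)→{1,3}; (5,3)→{2,3,4}. Safe: 5. Place at column 5.
Row 7: attacked by (1,6)→{6}; (2,4)→{4}; (3,7)→{3,7}; (4,1)→{1,4}; (5,3)→{1,3,5}; (6,5)→{4,5,6}. Safe: 2. Place at column 2.
Columns [6, 4, 7, 1, 3, 5, 2], r−c [-5, -2, -4, 3, 2, 1, 5], r+c [7, 6, 10, 5, 8, 11, 9] are all distinct, so no two queens attack.

(1,6) (2,4) (3,7) (4,1) (5,3) (6,5) (7,2)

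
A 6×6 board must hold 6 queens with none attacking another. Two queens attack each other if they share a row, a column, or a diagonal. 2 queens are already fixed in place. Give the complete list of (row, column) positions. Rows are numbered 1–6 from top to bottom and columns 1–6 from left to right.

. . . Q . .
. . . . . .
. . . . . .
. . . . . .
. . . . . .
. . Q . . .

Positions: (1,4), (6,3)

Row 2: attacked by (1,4)→{3,4,5}; (6,3)→{3}. Safe: 1, 2, 6. Place at column 1.
Row 3: attacked by (1,4)→{2,4,6}; (2,1)→{1,2}; (6,3)→{3,6}. Safe: 5. Place at column 5.
Row 4: attacked by (1,4)→{1,4}; (2,1)→{1,3}; (3,5)→{4,5,6}; (6,3)→{1,3,5}. Safe: 2. Place at column 2.
Row 5: attacked by (1,4)→{4}; (2,1)→{1,4}; (3,5)→{3,5}; (4,2)→{1,2,3}; (6,3)→{2,3,4}. Safe: 6. Place at column 6.
Columns [4, 1, 5, 2, 6, 3], r−c [-3, 1, -2, 2, -1, 3], r+c [5, 3, 8, 6, 11, 9] are all distinct, so no two queens attack.

(1,4) (2,1) (3,5) (4,2) (5,6) (6,3)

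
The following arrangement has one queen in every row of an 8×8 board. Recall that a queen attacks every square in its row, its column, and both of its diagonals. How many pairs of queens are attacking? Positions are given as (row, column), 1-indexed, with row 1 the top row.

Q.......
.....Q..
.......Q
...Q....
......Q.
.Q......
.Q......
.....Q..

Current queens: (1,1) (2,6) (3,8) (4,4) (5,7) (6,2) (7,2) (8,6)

Same column: (2,6)–(8,6) (column 6); (6,2)–(7,2) (column 2).
Same diagonal: (1,1)–(4,4) (|1−4| = |1−4| = 3); (2,6)–(4,4) (|2−4| = |6−4| = 2); (2,6)–(6,2) (|2−6| = |6−2| = 4); (4,4)–(6,2) (|4−6| = |4−2| = 2).
Total attacking pairs: 6.

6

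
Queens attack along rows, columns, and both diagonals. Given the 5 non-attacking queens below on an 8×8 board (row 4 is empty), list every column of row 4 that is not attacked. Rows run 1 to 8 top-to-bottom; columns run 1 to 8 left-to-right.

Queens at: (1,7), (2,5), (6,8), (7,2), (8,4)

(1,7) attacks row 4 at column 7 and diagonals 4.
(2,5) attacks row 4 at column 5 and diagonals 3, 7.
(6,8) attacks row 4 at column 8 and diagonals 6.
(7,2) attacks row 4 at column 2 and diagonals 5.
(8,4) attacks row 4 at column 4 and diagonals 8.
Attacked columns: {2, 3, 4, 5, 6, 7, 8}. Safe: {1}.

columns 1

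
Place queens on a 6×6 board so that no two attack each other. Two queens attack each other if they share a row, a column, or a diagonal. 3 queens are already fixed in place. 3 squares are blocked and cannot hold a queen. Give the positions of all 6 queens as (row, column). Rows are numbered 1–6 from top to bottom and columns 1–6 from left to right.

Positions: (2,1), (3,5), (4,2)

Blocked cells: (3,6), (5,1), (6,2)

Row 1: attacked by (2,1)→{1,2}; (3,5)→{3,5}; (4,2)→{2,5}. Safe: 4, 6. Place at column 4.
Row 5: attacked by (1,4)→{4}; (2,1)→{1,4}; (3,5)→{3,5}; (4,2)→{1,2,3}. Blocked: 1. Safe: 6. Place at column 6.
Row 6: attacked by (1,4)→{4}; (2,1)→{1,5}; (3,5)→{2,5}; (4,2)→{2,4}; (5,6)→{5,6}. Blocked: 2. Safe: 3. Place at column 3.
Columns [4, 1, 5, 2, 6, 3], r−c [-3, 1, -2, 2, -1, 3], r+c [5, 3, 8, 6, 11, 9] are all distinct, so no two queens attack.

(1,4) (2,1) (3,5) (4,2) (5,6) (6,3)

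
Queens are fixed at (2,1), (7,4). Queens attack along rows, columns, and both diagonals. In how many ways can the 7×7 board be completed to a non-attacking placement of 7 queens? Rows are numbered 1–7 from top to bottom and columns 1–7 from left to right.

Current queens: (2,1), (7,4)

Branch on row 1: col 3 → 1; col 5 → 0; col 6 → 1; col 7 → 0.
Sum: 1 + 0 + 1 + 0 = 2.

2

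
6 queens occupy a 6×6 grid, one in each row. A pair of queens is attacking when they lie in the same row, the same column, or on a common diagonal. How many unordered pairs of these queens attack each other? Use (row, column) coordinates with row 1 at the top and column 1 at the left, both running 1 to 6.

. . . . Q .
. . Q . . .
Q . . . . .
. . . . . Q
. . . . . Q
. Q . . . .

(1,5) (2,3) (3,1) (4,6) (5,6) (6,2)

2

Same column: (4,6)–(5,6) (column 6).
Same diagonal: (2,3)–(5,6) (|2−5| = |3−6| = 3).
Total attacking pairs: 2.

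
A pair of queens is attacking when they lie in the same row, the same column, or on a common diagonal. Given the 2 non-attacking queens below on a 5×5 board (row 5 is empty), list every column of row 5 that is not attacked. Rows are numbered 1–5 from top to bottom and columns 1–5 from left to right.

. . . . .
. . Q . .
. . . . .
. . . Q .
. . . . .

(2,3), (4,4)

columns 1, 2

(2,3) attacks row 5 at column 3.
(4,4) attacks row 5 at column 4 and diagonals 3, 5.
Attacked columns: {3, 4, 5}. Safe: {1, 2}.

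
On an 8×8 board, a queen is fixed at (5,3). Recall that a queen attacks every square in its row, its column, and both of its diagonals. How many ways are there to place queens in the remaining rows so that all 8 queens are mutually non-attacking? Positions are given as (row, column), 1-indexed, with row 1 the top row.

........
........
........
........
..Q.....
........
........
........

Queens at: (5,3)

12

Branch on row 1: col 1 → 1; col 2 → 3; col 4 → 0; col 5 → 6; col 6 → 2; col 8 → 0.
Sum: 1 + 3 + 0 + 6 + 2 + 0 = 12.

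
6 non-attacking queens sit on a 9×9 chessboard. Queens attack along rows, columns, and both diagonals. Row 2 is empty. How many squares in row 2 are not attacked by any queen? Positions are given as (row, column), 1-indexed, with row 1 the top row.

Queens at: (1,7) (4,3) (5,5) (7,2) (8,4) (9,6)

(1,7) attacks row 2 at column 7 and diagonals 6, 8.
(4,3) attacks row 2 at column 3 and diagonals 1, 5.
(5,5) attacks row 2 at column 5 and diagonals 2, 8.
(7,2) attacks row 2 at column 2 and diagonals 7.
(8,4) attacks row 2 at column 4.
(9,6) attacks row 2 at column 6.
Attacked columns: {1, 2, 3, 4, 5, 6, 7, 8}. Safe: {9}.

1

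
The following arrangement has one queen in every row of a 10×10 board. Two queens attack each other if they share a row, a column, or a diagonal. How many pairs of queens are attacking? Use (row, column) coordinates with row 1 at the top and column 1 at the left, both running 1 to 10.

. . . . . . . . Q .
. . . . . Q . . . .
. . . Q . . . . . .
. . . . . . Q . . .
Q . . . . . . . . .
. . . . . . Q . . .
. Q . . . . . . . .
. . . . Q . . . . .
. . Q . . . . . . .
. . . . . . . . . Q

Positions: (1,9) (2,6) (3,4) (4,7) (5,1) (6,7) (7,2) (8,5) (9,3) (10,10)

Same column: (4,7)–(6,7) (column 7).
Same diagonal: (3,4)–(6,7) (|3−6| = |4−7| = 3); (6,7)–(8,5) (|6−8| = |7−5| = 2).
Total attacking pairs: 3.

3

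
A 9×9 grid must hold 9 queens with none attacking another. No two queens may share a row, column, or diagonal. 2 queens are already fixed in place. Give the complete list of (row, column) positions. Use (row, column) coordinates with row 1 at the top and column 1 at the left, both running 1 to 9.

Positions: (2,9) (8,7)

(1,3) (2,9) (3,6) (4,8) (5,2) (6,4) (7,1) (8,7) (9,5)

Row 1: attacked by (2,9)→{8,9}; (8,7)→{7}. Safe: 1, 2, 3, 4, 5, 6. Place at column 3.
Row 3: attacked by (1,3)→{1,3,5}; (2,9)→{8,9}; (8,7)→{2,7}. Safe: 4, 6. Place at column 6.
Row 4: attacked by (1,3)→{3,6}; (2,9)→{7,9}; (3,6)→{5,6,7}; (8,7)→{3,7}. Safe: 1, 2, 4, 8. Place at column 8.
Row 5: attacked by (1,3)→{3,7}; (2,9)→{6,9}; (3,6)→{4,6,8}; (4,8)→{7,8,9}; (8,7)→{4,7}. Safe: 1, 2, 5. Place at column 2.
Row 6: attacked by (1,3)→{3,8}; (2,9)→{5,9}; (3,6)→{3,6,9}; (4,8)→{6,8}; (5,2)→{1,2,3}; (8,7)→{5,7,9}. Safe: 4. Place at column 4.
Row 7: attacked by (1,3)→{3,9}; (2,9)→{4,9}; (3,6)→{2,6}; (4,8)→{5,8}; (5,2)→{2,4}; (6,4)→{3,4,5}; (8,7)→{6,7,8}. Safe: 1. Place at column 1.
Row 9: attacked by (1,3)→{3}; (2,9)→{2,9}; (3,6)→{6}; (4,8)→{3,8}; (5,2)→{2,6}; (6,4)→{1,4,7}; (7,1)→{1,3}; (8,7)→{6,7,8}. Safe: 5. Place at column 5.
Columns [3, 9, 6, 8, 2, 4, 1, 7, 5], r−c [-2, -7, -3, -4, 3, 2, 6, 1, 4], r+c [4, 11, 9, 12, 7, 10, 8, 15, 14] are all distinct, so no two queens attack.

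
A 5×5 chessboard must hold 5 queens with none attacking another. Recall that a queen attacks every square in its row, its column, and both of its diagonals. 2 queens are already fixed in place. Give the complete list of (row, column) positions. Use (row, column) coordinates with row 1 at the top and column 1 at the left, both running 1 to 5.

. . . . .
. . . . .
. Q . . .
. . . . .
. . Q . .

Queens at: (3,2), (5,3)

(1,1) (2,4) (3,2) (4,5) (5,3)

Row 1: attacked by (3,2)→{2,4}; (5,3)→{3}. Safe: 1, 5. Place at column 1.
Row 2: attacked by (1,1)→{1,2}; (3,2)→{1,2,3}; (5,3)→{3}. Safe: 4, 5. Place at column 4.
Row 4: attacked by (1,1)→{1,4}; (2,4)→{2,4}; (3,2)→{1,2,3}; (5,3)→{2,3,4}. Safe: 5. Place at column 5.
Columns [1, 4, 2, 5, 3], r−c [0, -2, 1, -1, 2], r+c [2, 6, 5, 9, 8] are all distinct, so no two queens attack.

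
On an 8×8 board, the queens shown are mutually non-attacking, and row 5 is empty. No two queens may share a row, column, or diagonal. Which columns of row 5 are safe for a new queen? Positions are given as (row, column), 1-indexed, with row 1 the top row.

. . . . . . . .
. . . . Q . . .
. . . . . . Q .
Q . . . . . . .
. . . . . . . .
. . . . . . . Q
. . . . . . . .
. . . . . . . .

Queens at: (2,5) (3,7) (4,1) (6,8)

columns 3, 4, 6

(2,5) attacks row 5 at column 5 and diagonals 2, 8.
(3,7) attacks row 5 at column 7 and diagonals 5.
(4,1) attacks row 5 at column 1 and diagonals 2.
(6,8) attacks row 5 at column 8 and diagonals 7.
Attacked columns: {1, 2, 5, 7, 8}. Safe: {3, 4, 6}.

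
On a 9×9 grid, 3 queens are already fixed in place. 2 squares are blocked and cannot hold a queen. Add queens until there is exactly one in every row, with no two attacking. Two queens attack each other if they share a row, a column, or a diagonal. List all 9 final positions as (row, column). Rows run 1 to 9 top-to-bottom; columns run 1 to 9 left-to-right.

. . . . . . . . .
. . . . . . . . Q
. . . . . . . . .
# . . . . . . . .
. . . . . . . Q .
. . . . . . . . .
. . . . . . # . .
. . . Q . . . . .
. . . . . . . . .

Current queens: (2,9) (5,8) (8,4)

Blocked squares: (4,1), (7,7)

Row 1: attacked by (2,9)→{8,9}; (5,8)→{4,8}; (8,4)→{4}. Safe: 1, 2, 3, 5, 6, 7. Place at column 5.
Row 3: attacked by (1,5)→{3,5,7}; (2,9)→{8,9}; (5,8)→{6,8}; (8,4)→{4,9}. Safe: 1, 2. Place at column 2.
Row 4: attacked by (1,5)→{2,5,8}; (2,9)→{7,9}; (3,2)→{1,2,3}; (5,8)→{7,8,9}; (8,4)→{4,8}. Blocked: 1. Safe: 6. Place at column 6.
Row 6: attacked by (1,5)→{5}; (2,9)→{5,9}; (3,2)→{2,5}; (4,6)→{4,6,8}; (5,8)→{7,8,9}; (8,4)→{2,4,6}. Safe: 1, 3. Place at column 3.
Row 7: attacked by (1,5)→{5}; (2,9)→{4,9}; (3,2)→{2,6}; (4,6)→{3,6,9}; (5,8)→{6,8}; (6,3)→{2,3,4}; (8,4)→{3,4,5}. Blocked: 7. Safe: 1. Place at column 1.
Row 9: attacked by (1,5)→{5}; (2,9)→{2,9}; (3,2)→{2,8}; (4,6)→{1,6}; (5,8)→{4,8}; (6,3)→{3,6}; (7,1)→{1,3}; (8,4)→{3,4,5}. Safe: 7. Place at column 7.
Columns [5, 9, 2, 6, 8, 3, 1, 4, 7], r−c [-4, -7, 1, -2, -3, 3, 6, 4, 2], r+c [6, 11, 5, 10, 13, 9, 8, 12, 16] are all distinct, so no two queens attack.

(1,5) (2,9) (3,2) (4,6) (5,8) (6,3) (7,1) (8,4) (9,7)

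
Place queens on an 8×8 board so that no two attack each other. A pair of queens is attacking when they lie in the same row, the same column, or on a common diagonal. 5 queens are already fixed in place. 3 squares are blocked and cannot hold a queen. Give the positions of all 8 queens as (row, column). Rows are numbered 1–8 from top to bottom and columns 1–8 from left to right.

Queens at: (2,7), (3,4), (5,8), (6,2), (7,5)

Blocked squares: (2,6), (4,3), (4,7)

(1,1) (2,7) (3,4) (4,6) (5,8) (6,2) (7,5) (8,3)

Row 1: attacked by (2,7)→{6,7,8}; (3,4)→{2,4,6}; (5,8)→{4,8}; (6,2)→{2,7}; (7,5)→{5}. Safe: 1, 3. Place at column 1.
Row 4: attacked by (1,1)→{1,4}; (2,7)→{5,7}; (3,4)→{3,4,5}; (5,8)→{7,8}; (6,2)→{2,4}; (7,5)→{2,5,8}. Blocked: 3,7. Safe: 6. Place at column 6.
Row 8: attacked by (1,1)→{1,8}; (2,7)→{1,7}; (3,4)→{4}; (4,6)→{2,6}; (5,8)→{5,8}; (6,2)→{2,4}; (7,5)→{4,5,6}. Safe: 3. Place at column 3.
Columns [1, 7, 4, 6, 8, 2, 5, 3], r−c [0, -5, -1, -2, -3, 4, 2, 5], r+c [2, 9, 7, 10, 13, 8, 12, 11] are all distinct, so no two queens attack.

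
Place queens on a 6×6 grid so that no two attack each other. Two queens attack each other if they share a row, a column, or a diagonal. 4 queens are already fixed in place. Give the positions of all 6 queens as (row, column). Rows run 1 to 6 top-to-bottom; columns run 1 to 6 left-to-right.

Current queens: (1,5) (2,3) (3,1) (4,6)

(1,5) (2,3) (3,1) (4,6) (5,4) (6,2)

Row 5: attacked by (1,5)→{1,5}; (2,3)→{3,6}; (3,1)→{1,3}; (4,6)→{5,6}. Safe: 2, 4. Place at column 4.
Row 6: attacked by (1,5)→{5}; (2,3)→{3}; (3,1)→{1,4}; (4,6)→{4,6}; (5,4)→{3,4,5}. Safe: 2. Place at column 2.
Columns [5, 3, 1, 6, 4, 2], r−c [-4, -1, 2, -2, 1, 4], r+c [6, 5, 4, 10, 9, 8] are all distinct, so no two queens attack.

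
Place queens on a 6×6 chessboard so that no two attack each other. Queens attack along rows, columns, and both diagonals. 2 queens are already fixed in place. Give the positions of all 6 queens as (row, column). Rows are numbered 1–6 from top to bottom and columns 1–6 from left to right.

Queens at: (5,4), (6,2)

(1,5) (2,3) (3,1) (4,6) (5,4) (6,2)

Row 1: attacked by (5,4)→{4}; (6,2)→{2}. Safe: 1, 3, 5, 6. Place at column 5.
Row 2: attacked by (1,5)→{4,5,6}; (5,4)→{1,4}; (6,2)→{2,6}. Safe: 3. Place at column 3.
Row 3: attacked by (1,5)→{3,5}; (2,3)→{2,3,4}; (5,4)→{2,4,6}; (6,2)→{2,5}. Safe: 1. Place at column 1.
Row 4: attacked by (1,5)→{2,5}; (2,3)→{1,3,5}; (3,1)→{1,2}; (5,4)→{3,4,5}; (6,2)→{2,4}. Safe: 6. Place at column 6.
Columns [5, 3, 1, 6, 4, 2], r−c [-4, -1, 2, -2, 1, 4], r+c [6, 5, 4, 10, 9, 8] are all distinct, so no two queens attack.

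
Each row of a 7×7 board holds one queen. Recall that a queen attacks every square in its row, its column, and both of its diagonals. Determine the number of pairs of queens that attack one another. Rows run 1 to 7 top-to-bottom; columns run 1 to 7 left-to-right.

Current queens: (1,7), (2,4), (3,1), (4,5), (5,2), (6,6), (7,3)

All columns are distinct and no two queens satisfy |Δrow| = |Δcol|, so no pair attacks.

0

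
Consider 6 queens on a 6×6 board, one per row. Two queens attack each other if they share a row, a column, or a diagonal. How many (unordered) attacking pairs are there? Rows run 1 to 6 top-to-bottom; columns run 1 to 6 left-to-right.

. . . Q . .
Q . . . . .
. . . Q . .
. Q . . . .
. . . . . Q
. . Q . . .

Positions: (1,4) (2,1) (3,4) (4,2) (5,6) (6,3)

Same column: (1,4)–(3,4) (column 4).
Same diagonal: (3,4)–(5,6) (|3−5| = |4−6| = 2).
Total attacking pairs: 2.

2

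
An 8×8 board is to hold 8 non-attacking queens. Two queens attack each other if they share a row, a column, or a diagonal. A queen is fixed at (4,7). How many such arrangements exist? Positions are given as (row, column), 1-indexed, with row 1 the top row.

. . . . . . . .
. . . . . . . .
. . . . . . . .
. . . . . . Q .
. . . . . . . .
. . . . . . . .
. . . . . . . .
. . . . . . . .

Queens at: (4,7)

8

Branch on row 1: col 1 → 0; col 2 → 1; col 3 → 3; col 5 → 2; col 6 → 2; col 8 → 0.
Sum: 0 + 1 + 3 + 2 + 2 + 0 = 8.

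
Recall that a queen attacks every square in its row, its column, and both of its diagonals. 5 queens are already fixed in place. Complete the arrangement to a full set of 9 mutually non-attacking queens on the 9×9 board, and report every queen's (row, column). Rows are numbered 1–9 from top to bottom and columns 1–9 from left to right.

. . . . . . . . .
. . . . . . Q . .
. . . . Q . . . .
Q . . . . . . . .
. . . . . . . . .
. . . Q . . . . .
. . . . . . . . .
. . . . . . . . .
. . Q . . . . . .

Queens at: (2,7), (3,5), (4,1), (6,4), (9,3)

Row 1: attacked by (2,7)→{6,7,8}; (3,5)→{3,5,7}; (4,1)→{1,4}; (6,4)→{4,9}; (9,3)→{3}. Safe: 2. Place at column 2.
Row 5: attacked by (1,2)→{2,6}; (2,7)→{4,7}; (3,5)→{3,5,7}; (4,1)→{1,2}; (6,4)→{3,4,5}; (9,3)→{3,7}. Safe: 8, 9. Place at column 9.
Row 7: attacked by (1,2)→{2,8}; (2,7)→{2,7}; (3,5)→{1,5,9}; (4,1)→{1,4}; (5,9)→{7,9}; (6,4)→{3,4,5}; (9,3)→{1,3,5}. Safe: 6. Place at column 6.
Row 8: attacked by (1,2)→{2,9}; (2,7)→{1,7}; (3,5)→{5}; (4,1)→{1,5}; (5,9)→{6,9}; (6,4)→{2,4,6}; (7,6)→{5,6,7}; (9,3)→{2,3,4}. Safe: 8. Place at column 8.
Columns [2, 7, 5, 1, 9, 4, 6, 8, 3], r−c [-1, -5, -2, 3, -4, 2, 1, 0, 6], r+c [3, 9, 8, 5, 14, 10, 13, 16, 12] are all distinct, so no two queens attack.

(1,2) (2,7) (3,5) (4,1) (5,9) (6,4) (7,6) (8,8) (9,3)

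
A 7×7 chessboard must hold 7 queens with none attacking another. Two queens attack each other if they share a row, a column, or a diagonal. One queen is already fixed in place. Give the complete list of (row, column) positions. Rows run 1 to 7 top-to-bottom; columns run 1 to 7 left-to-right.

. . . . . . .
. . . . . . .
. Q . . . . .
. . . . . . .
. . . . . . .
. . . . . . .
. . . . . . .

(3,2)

Row 1: attacked by (3,2)→{2,4}. Safe: 1, 3, 5, 6, 7. Place at column 6.
Row 2: attacked by (1,6)→{5,6,7}; (3,2)→{1,2,3}. Safe: 4. Place at column 4.
Row 4: attacked by (1,6)→{3,6}; (2,4)→{2,4,6}; (3,2)→{1,2,3}. Safe: 5, 7. Place at column 7.
Row 5: attacked by (1,6)→{2,6}; (2,4)→{1,4,7}; (3,2)→{2,4}; (4,7)→{6,7}. Safe: 3, 5. Place at column 5.
Row 6: attacked by (1,6)→{1,6}; (2,4)→{4}; (3,2)→{2,5}; (4,7)→{5,7}; (5,5)→{4,5,6}. Safe: 3. Place at column 3.
Row 7: attacked by (1,6)→{6}; (2,4)→{4}; (3,2)→{2,6}; (4,7)→{4,7}; (5,5)→{3,5,7}; (6,3)→{2,3,4}. Safe: 1. Place at column 1.
Columns [6, 4, 2, 7, 5, 3, 1], r−c [-5, -2, 1, -3, 0, 3, 6], r+c [7, 6, 5, 11, 10, 9, 8] are all distinct, so no two queens attack.

(1,6) (2,4) (3,2) (4,7) (5,5) (6,3) (7,1)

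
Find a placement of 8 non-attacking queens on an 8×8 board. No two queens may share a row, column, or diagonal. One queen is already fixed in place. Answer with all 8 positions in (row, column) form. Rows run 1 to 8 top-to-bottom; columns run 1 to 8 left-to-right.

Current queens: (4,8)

(1,3) (2,5) (3,2) (4,8) (5,1) (6,7) (7,4) (8,6)

Row 1: attacked by (4,8)→{5,8}. Safe: 1, 2, 3, 4, 6, 7. Place at column 3.
Row 2: attacked by (1,3)→{2,3,4}; (4,8)→{6,8}. Safe: 1, 5, 7. Place at column 5.
Row 3: attacked by (1,3)→{1,3,5}; (2,5)→{4,5,6}; (4,8)→{7,8}. Safe: 2. Place at column 2.
Row 5: attacked by (1,3)→{3,7}; (2,5)→{2,5,8}; (3,2)→{2,4}; (4,8)→{7,8}. Safe: 1, 6. Place at column 1.
Row 6: attacked by (1,3)→{3,8}; (2,5)→{1,5}; (3,2)→{2,5}; (4,8)→{6,8}; (5,1)→{1,2}. Safe: 4, 7. Place at column 7.
Row 7: attacked by (1,3)→{3}; (2,5)→{5}; (3,2)→{2,6}; (4,8)→{5,8}; (5,1)→{1,3}; (6,7)→{6,7,8}. Safe: 4. Place at column 4.
Row 8: attacked by (1,3)→{3}; (2,5)→{5}; (3,2)→{2,7}; (4,8)→{4,8}; (5,1)→{1,4}; (6,7)→{5,7}; (7,4)→{3,4,5}. Safe: 6. Place at column 6.
Columns [3, 5, 2, 8, 1, 7, 4, 6], r−c [-2, -3, 1, -4, 4, -1, 3, 2], r+c [4, 7, 5, 12, 6, 13, 11, 14] are all distinct, so no two queens attack.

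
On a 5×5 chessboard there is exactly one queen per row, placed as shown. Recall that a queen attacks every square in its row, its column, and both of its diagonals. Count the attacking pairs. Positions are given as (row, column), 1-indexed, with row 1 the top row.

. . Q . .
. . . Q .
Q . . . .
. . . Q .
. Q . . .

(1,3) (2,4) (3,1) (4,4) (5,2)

3

Same column: (2,4)–(4,4) (column 4).
Same diagonal: (1,3)–(2,4) (|1−2| = |3−4| = 1); (1,3)–(3,1) (|1−3| = |3−1| = 2).
Total attacking pairs: 3.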